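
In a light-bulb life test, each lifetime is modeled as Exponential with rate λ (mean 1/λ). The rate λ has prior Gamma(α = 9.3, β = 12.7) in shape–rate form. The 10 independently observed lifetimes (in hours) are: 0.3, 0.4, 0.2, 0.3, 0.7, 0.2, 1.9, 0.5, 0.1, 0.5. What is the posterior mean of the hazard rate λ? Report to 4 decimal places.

With a Gamma(shape α, rate β) prior on the exponential rate λ, the posterior after n observations with total T = Σxᵢ is Gamma(α+n, β+T).
Sum of observations T = 5.1 hours; n = 10.
Posterior: Gamma(9.3+10, 12.7+5.1) = Gamma(19.3, 17.8).
Posterior mean of λ = α/β = 19.3/17.8 = 1.0843.

1.0843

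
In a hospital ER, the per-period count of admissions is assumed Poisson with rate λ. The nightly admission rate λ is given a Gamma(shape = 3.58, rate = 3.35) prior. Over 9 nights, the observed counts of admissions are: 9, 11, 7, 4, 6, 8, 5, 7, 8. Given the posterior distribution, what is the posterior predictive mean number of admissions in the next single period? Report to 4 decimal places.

With a Gamma(shape α, rate β) prior, the Poisson likelihood is conjugate: the posterior is Gamma(α + ΣXᵢ, β + n).
Sum of counts S = 65 over n = 9 nights.
Posterior: Gamma(α+S, β+n) = Gamma(3.58+65, 3.35+9) = Gamma(68.58, 12.35).
The predictive distribution for one future period is NegBinom with mean α/β = 5.5530.

5.5530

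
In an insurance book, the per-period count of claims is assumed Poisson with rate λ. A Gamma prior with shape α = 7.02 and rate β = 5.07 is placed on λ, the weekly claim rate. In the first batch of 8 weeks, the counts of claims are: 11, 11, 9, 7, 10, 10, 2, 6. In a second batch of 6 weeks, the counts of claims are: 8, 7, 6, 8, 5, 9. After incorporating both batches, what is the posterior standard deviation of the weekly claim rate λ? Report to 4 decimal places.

0.5648

With a Gamma(shape α, rate β) prior, the Poisson likelihood is conjugate: the posterior is Gamma(α + ΣXᵢ, β + n).
Batch 1: sum of counts S = 66 over n = 8 weeks.
After batch 1: Gamma(α+S, β+n) = Gamma(7.02+66, 5.07+8) = Gamma(73.02, 13.07).
Batch 2: sum of counts S = 43 over n = 6 weeks.
After batch 2: Gamma(α+S, β+n) = Gamma(73.02+43, 13.07+6) = Gamma(116.02, 19.07).
SD = √α/β = √116.02/19.07 = 0.5648.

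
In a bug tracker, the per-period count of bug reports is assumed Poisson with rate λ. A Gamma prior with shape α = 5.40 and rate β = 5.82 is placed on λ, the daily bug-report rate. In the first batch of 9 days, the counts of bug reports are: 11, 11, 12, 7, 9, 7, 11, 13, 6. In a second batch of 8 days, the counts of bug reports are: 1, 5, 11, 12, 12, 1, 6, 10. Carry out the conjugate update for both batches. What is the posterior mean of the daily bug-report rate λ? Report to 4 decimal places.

With a Gamma(shape α, rate β) prior, the Poisson likelihood is conjugate: the posterior is Gamma(α + ΣXᵢ, β + n).
Batch 1: sum of counts S = 87 over n = 9 days.
After batch 1: Gamma(α+S, β+n) = Gamma(5.40+87, 5.82+9) = Gamma(92.40, 14.82).
Batch 2: sum of counts S = 58 over n = 8 days.
After batch 2: Gamma(α+S, β+n) = Gamma(92.40+58, 14.82+8) = Gamma(150.40, 22.82).
Posterior mean = α/β = 150.40/22.82 = 6.5907.

6.5907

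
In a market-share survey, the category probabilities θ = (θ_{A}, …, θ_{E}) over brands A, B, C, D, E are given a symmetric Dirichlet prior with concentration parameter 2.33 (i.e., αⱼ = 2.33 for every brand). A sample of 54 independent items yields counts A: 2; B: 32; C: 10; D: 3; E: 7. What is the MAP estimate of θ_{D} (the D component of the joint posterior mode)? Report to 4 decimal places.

The Dirichlet prior is conjugate to the Multinomial likelihood: each posterior αⱼ = prior αⱼ + observed count nⱼ.
Posterior concentration: (4.33, 34.33, 12.33, 5.33, 9.33), total = 65.65.
Joint mode component: (α_{D}−1)/(Σα−K) = 4.33/60.65 = 0.0714.

0.0714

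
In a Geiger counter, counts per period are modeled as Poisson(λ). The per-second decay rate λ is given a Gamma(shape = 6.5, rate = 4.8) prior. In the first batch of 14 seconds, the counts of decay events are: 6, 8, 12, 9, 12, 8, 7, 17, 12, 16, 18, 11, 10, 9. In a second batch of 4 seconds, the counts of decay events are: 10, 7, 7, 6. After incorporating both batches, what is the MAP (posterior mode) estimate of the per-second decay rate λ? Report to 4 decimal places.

With a Gamma(shape α, rate β) prior, the Poisson likelihood is conjugate: the posterior is Gamma(α + ΣXᵢ, β + n).
Batch 1: sum of counts S = 155 over n = 14 seconds.
After batch 1: Gamma(α+S, β+n) = Gamma(6.5+155, 4.8+14) = Gamma(161.5, 18.8).
Batch 2: sum of counts S = 30 over n = 4 seconds.
After batch 2: Gamma(α+S, β+n) = Gamma(161.5+30, 18.8+4) = Gamma(191.5, 22.8).
Mode of Gamma(α,β) for α≥1 is (α−1)/β = 190.5/22.8 = 8.3553.

8.3553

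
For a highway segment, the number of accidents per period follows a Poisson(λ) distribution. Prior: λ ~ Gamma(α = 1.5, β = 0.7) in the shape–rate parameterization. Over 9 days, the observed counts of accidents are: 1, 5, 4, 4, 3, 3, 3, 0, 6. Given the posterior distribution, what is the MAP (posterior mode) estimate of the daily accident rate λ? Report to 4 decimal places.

3.0412

With a Gamma(shape α, rate β) prior, the Poisson likelihood is conjugate: the posterior is Gamma(α + ΣXᵢ, β + n).
Sum of counts S = 29 over n = 9 days.
Posterior: Gamma(α+S, β+n) = Gamma(1.5+29, 0.7+9) = Gamma(30.5, 9.7).
Mode of Gamma(α,β) for α≥1 is (α−1)/β = 29.5/9.7 = 3.0412.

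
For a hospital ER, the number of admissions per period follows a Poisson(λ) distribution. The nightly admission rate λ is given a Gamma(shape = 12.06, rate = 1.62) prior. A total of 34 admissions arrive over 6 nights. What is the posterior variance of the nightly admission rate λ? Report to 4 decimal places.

With a Gamma(shape α, rate β) prior, the Poisson likelihood is conjugate: the posterior is Gamma(α + ΣXᵢ, β + n).
Posterior: Gamma(α+S, β+n) = Gamma(12.06+34, 1.62+6) = Gamma(46.06, 7.62).
Var = α/β² = 46.06/7.62² = 0.7933.

0.7933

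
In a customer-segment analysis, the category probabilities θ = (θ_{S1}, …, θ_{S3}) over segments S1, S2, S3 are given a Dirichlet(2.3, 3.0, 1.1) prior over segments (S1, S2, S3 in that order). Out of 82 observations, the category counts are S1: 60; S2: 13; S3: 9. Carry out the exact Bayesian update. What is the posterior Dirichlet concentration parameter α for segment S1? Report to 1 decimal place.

The Dirichlet prior is conjugate to the Multinomial likelihood: each posterior αⱼ = prior αⱼ + observed count nⱼ.
Posterior concentration: (62.3, 16.0, 10.1), total = 88.4.
α_{S1} = 2.3 + 60 = 62.3.

62.3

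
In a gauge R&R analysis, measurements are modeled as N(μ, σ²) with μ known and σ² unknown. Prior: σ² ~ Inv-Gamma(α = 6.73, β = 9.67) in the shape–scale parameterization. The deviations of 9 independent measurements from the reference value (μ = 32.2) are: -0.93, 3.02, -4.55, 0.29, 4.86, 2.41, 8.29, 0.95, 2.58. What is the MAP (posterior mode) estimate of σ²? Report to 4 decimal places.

6.3705

With known mean μ and an Inverse-Gamma(α, β) prior on σ², the Normal likelihood is conjugate: posterior is Inv-Gamma(α + n/2, β + Σ(xᵢ−μ)²/2).
Σ(xᵢ−μ)² = (-0.93)² + (3.02)² + (-4.55)² + (0.29)² + (4.86)² + (2.41)² + (8.29)² + (0.95)² + (2.58)² = 136.4826.
Posterior: Inv-Gamma(6.73 + 9/2, 9.67 + 136.4826/2) = Inv-Gamma(11.23, 77.91130).
Mode = β/(α+1) = 77.91130/12.23 = 6.3705.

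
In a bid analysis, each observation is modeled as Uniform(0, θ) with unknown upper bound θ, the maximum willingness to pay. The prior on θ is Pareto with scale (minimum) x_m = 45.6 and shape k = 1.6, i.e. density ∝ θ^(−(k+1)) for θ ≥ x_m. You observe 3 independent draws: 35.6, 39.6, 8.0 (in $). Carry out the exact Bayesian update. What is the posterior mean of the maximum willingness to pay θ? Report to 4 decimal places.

A Pareto(scale x_m, shape k) prior on the upper bound θ of Uniform(0, θ) is conjugate: posterior is Pareto(max(x_m, max xᵢ), k + n).
Sample maximum = 39.6; prior scale x_m = 45.6 → posterior scale = max = 45.6.
Posterior shape = 1.6 + 3 = 4.6.
E[θ|data] = k·x_m/(k−1) = 4.6·45.6/3.6 = 58.2667.

58.2667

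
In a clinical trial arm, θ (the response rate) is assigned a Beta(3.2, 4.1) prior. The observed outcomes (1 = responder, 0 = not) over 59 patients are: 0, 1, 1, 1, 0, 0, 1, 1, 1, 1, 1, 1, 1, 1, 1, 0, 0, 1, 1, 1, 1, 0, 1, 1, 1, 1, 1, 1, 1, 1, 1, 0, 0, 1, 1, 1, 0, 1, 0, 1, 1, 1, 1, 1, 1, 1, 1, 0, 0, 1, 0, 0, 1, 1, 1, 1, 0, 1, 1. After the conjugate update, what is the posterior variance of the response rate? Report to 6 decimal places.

The Beta prior is conjugate to a Binomial/Bernoulli likelihood; the update adds successes to α and failures to β.
Posterior: Beta(α+k, β+n−k) = Beta(3.2+44, 4.1+15) = Beta(47.2, 19.1).
Var = αβ/((α+β)²(α+β+1)) = 47.2·19.1/(66.3²·67.3) = 0.003047.

0.003047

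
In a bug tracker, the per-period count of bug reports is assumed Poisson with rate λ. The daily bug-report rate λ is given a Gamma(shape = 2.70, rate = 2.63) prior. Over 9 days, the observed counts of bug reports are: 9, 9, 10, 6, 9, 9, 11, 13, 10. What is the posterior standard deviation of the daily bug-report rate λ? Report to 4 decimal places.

0.8098

With a Gamma(shape α, rate β) prior, the Poisson likelihood is conjugate: the posterior is Gamma(α + ΣXᵢ, β + n).
Sum of counts S = 86 over n = 9 days.
Posterior: Gamma(α+S, β+n) = Gamma(2.70+86, 2.63+9) = Gamma(88.70, 11.63).
SD = √α/β = √88.70/11.63 = 0.8098.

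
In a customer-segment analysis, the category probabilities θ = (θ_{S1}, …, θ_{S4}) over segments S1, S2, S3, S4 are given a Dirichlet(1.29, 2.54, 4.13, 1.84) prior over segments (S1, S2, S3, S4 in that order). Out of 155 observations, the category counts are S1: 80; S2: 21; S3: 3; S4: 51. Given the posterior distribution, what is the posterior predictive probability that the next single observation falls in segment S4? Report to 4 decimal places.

0.3206

The Dirichlet prior is conjugate to the Multinomial likelihood: each posterior αⱼ = prior αⱼ + observed count nⱼ.
Posterior concentration: (81.29, 23.54, 7.13, 52.84), total = 164.80.
P(next = S4 | data) = α_{S4}/Σα = 0.3206.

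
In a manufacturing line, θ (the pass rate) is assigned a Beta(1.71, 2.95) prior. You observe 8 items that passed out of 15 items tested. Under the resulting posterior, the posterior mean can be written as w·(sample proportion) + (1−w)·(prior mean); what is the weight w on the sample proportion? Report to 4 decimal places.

The Beta prior is conjugate to a Binomial/Bernoulli likelihood; the update adds successes to α and failures to β.
Posterior mean = (α₀+k)/(α₀+β₀+n) = [n/(α₀+β₀+n)]·(k/n) + [(α₀+β₀)/(α₀+β₀+n)]·α₀/(α₀+β₀), so only n and the prior enter the weight.
The weight on the data is w = n/(α₀+β₀+n) = 15/(1.71+2.95+15) = 15/19.66 = 0.7630.

0.7630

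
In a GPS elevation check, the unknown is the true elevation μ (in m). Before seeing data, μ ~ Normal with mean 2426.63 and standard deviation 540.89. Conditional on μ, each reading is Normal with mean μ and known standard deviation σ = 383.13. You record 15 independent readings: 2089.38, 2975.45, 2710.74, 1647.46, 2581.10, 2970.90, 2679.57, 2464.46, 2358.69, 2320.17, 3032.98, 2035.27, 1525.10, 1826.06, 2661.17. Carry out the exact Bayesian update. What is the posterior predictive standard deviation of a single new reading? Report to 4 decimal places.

395.2945

For Normal data with known variance σ², a Normal(μ₀, σ₀²) prior on μ is conjugate. Posterior precision = 1/σ₀² + n/σ²; posterior mean is the precision-weighted average of μ₀ and x̄.
σ₀² = 540.89² = 292561.9921, σ² = 383.13² = 146788.5969; σ² + n·σ₀² = 146788.5969 + 15·292561.9921 = 4535218.4784.
Posterior precision = 1/σ₀² + n/σ² = 1/292561.9921 + 15/146788.5969 = (σ² + n·σ₀²)/(σ₀²σ²) = 4535218.4784/(292561.9921·146788.5969); posterior variance σₙ² = σ₀²σ²/(σ² + n·σ₀²) = 292561.9921·146788.5969/4535218.4784 = 9469.172110.
Predictive variance for one new observation = σₙ² + σ² = 292561.9921·146788.5969/4535218.4784 + 146788.5969 = σ²·(σ₀² + 4535218.4784)/4535218.4784 = 146788.5969·4827780.4705/4535218.4784 = 156257.769010; SD = √(146788.5969·4827780.4705/4535218.4784) = 395.2945.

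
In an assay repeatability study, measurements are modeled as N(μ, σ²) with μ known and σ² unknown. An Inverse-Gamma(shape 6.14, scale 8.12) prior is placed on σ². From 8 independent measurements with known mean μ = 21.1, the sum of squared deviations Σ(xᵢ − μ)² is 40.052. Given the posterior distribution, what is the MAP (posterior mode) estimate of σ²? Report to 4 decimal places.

With known mean μ and an Inverse-Gamma(α, β) prior on σ², the Normal likelihood is conjugate: posterior is Inv-Gamma(α + n/2, β + Σ(xᵢ−μ)²/2).
Posterior: Inv-Gamma(6.14 + 8/2, 8.12 + 40.052/2) = Inv-Gamma(10.14, 28.1460).
Mode = β/(α+1) = 28.1460/11.14 = 2.5266.

2.5266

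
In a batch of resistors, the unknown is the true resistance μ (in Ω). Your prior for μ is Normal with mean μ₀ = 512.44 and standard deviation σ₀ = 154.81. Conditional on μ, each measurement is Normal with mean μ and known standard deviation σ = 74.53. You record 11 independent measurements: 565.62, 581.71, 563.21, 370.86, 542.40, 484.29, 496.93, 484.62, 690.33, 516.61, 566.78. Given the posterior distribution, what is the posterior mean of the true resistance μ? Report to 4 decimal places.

532.6078

For Normal data with known variance σ², a Normal(μ₀, σ₀²) prior on μ is conjugate. Posterior precision = 1/σ₀² + n/σ²; posterior mean is the precision-weighted average of μ₀ and x̄.
Σxᵢ = 565.62 + 581.71 + 563.21 + 370.86 + 542.40 + 484.29 + 496.93 + 484.62 + 690.33 + 516.61 + 566.78 = 5863.36, so n·x̄ = 5863.36.
σ₀² = 154.81² = 23966.1361, σ² = 74.53² = 5554.7209; σ² + n·σ₀² = 5554.7209 + 11·23966.1361 = 269182.218.
Posterior mean = (μ₀/σ₀² + n·x̄/σ²)/(1/σ₀² + n/σ²) = (σ²·μ₀ + σ₀²·n·x̄)/(σ² + n·σ₀²) = (5554.7209·512.44 + 23966.1361·5863.36)/269182.218 = 143368544.941292/269182.218 = 532.6078.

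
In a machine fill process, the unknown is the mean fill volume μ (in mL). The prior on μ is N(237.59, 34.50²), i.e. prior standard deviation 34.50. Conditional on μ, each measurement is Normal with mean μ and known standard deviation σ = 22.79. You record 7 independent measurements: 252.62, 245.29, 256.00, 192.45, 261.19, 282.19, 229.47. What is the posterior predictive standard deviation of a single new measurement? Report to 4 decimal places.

24.2740

For Normal data with known variance σ², a Normal(μ₀, σ₀²) prior on μ is conjugate. Posterior precision = 1/σ₀² + n/σ²; posterior mean is the precision-weighted average of μ₀ and x̄.
σ₀² = 34.50² = 1190.25, σ² = 22.79² = 519.3841; σ² + n·σ₀² = 519.3841 + 7·1190.25 = 8851.1341.
Posterior precision = 1/σ₀² + n/σ² = 1/1190.25 + 7/519.3841 = (σ² + n·σ₀²)/(σ₀²σ²) = 8851.1341/(1190.25·519.3841); posterior variance σₙ² = σ₀²σ²/(σ² + n·σ₀²) = 1190.25·519.3841/8851.1341 = 69.843810.
Predictive variance for one new observation = σₙ² + σ² = 1190.25·519.3841/8851.1341 + 519.3841 = σ²·(σ₀² + 8851.1341)/8851.1341 = 519.3841·10041.3841/8851.1341 = 589.227910; SD = √(519.3841·10041.3841/8851.1341) = 24.2740.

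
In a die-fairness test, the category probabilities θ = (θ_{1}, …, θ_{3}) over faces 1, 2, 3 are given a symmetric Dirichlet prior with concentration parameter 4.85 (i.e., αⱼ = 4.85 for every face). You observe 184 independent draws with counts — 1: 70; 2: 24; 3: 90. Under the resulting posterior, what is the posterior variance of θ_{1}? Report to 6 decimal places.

The Dirichlet prior is conjugate to the Multinomial likelihood: each posterior αⱼ = prior αⱼ + observed count nⱼ.
Posterior concentration: (74.85, 28.85, 94.85), total = 198.55.
Var[θ_j] = α_j(Σα−α_j)/((Σα)²(Σα+1)) = 74.85·123.70/(198.55²·199.55) = 0.001177.

0.001177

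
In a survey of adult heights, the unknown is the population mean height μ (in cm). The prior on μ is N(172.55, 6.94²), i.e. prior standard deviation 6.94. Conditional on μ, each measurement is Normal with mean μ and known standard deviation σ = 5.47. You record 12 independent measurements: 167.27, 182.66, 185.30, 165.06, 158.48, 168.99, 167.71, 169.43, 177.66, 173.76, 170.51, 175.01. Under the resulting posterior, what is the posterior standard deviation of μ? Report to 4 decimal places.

1.5397

For Normal data with known variance σ², a Normal(μ₀, σ₀²) prior on μ is conjugate. Posterior precision = 1/σ₀² + n/σ²; posterior mean is the precision-weighted average of μ₀ and x̄.
σ₀² = 6.94² = 48.1636, σ² = 5.47² = 29.9209; σ² + n·σ₀² = 29.9209 + 12·48.1636 = 607.8841.
Posterior precision = 1/σ₀² + n/σ² = 1/48.1636 + 12/29.9209 = (σ² + n·σ₀²)/(σ₀²σ²) = 607.8841/(48.1636·29.9209); posterior variance σₙ² = σ₀²σ²/(σ² + n·σ₀²) = 48.1636·29.9209/607.8841 = 2.370679.
Posterior SD = √σₙ² = √(48.1636·29.9209/607.8841) = 1.5397.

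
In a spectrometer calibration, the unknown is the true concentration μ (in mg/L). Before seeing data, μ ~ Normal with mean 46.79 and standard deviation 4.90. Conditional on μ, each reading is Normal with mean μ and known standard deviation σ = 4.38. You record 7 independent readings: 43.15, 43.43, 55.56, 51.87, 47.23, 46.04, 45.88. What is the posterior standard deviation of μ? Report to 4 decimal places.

For Normal data with known variance σ², a Normal(μ₀, σ₀²) prior on μ is conjugate. Posterior precision = 1/σ₀² + n/σ²; posterior mean is the precision-weighted average of μ₀ and x̄.
σ₀² = 4.90² = 24.01, σ² = 4.38² = 19.1844; σ² + n·σ₀² = 19.1844 + 7·24.01 = 187.2544.
Posterior precision = 1/σ₀² + n/σ² = 1/24.01 + 7/19.1844 = (σ² + n·σ₀²)/(σ₀²σ²) = 187.2544/(24.01·19.1844); posterior variance σₙ² = σ₀²σ²/(σ² + n·σ₀²) = 24.01·19.1844/187.2544 = 2.459848.
Posterior SD = √σₙ² = √(24.01·19.1844/187.2544) = 1.5684.

1.5684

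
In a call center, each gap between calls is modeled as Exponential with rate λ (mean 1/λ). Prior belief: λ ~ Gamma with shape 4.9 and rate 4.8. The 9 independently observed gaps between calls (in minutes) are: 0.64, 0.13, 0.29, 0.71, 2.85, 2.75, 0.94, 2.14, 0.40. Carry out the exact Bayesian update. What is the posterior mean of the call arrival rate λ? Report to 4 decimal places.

With a Gamma(shape α, rate β) prior on the exponential rate λ, the posterior after n observations with total T = Σxᵢ is Gamma(α+n, β+T).
Sum of observations T = 10.85 minutes; n = 9.
Posterior: Gamma(4.9+9, 4.8+10.85) = Gamma(13.9, 15.65).
Posterior mean of λ = α/β = 13.9/15.65 = 0.8882.

0.8882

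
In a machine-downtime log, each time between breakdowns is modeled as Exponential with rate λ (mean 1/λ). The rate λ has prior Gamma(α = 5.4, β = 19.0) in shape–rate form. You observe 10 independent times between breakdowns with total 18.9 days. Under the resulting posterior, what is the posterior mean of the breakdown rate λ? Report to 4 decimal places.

0.4063

With a Gamma(shape α, rate β) prior on the exponential rate λ, the posterior after n observations with total T = Σxᵢ is Gamma(α+n, β+T).
Posterior: Gamma(5.4+10, 19.0+18.9) = Gamma(15.4, 37.9).
Posterior mean of λ = α/β = 15.4/37.9 = 0.4063.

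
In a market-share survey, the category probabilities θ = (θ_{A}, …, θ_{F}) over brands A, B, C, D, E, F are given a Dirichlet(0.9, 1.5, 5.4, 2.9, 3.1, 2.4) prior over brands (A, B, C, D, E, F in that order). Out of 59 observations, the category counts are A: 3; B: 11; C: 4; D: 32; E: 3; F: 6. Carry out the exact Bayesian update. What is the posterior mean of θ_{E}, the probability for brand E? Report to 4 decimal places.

0.0811

The Dirichlet prior is conjugate to the Multinomial likelihood: each posterior αⱼ = prior αⱼ + observed count nⱼ.
Posterior concentration: (3.9, 12.5, 9.4, 34.9, 6.1, 8.4), total = 75.2.
E[θ_{E}|data] = α_{E}/Σα = 6.1/75.2 = 0.0811.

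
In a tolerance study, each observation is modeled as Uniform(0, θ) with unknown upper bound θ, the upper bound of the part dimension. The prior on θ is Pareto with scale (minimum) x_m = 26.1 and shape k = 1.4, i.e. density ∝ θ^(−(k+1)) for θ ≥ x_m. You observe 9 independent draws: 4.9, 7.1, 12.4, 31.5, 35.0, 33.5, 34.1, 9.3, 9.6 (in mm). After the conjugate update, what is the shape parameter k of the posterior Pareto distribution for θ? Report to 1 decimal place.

A Pareto(scale x_m, shape k) prior on the upper bound θ of Uniform(0, θ) is conjugate: posterior is Pareto(max(x_m, max xᵢ), k + n).
Sample maximum = 35.0; prior scale x_m = 26.1 → posterior scale = max = 35.0.
Posterior shape = 1.4 + 9 = 10.4.
Posterior shape k = 10.4.

10.4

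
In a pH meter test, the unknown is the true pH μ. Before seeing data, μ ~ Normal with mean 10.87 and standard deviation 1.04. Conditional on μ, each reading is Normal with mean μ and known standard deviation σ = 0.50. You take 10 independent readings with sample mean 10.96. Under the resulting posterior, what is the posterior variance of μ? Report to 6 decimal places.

0.024435

For Normal data with known variance σ², a Normal(μ₀, σ₀²) prior on μ is conjugate. Posterior precision = 1/σ₀² + n/σ²; posterior mean is the precision-weighted average of μ₀ and x̄.
σ₀² = 1.04² = 1.0816, σ² = 0.50² = 0.25; σ² + n·σ₀² = 0.25 + 10·1.0816 = 11.066.
Posterior precision = 1/σ₀² + n/σ² = 1/1.0816 + 10/0.25 = (σ² + n·σ₀²)/(σ₀²σ²) = 11.066/(1.0816·0.25); posterior variance σₙ² = σ₀²σ²/(σ² + n·σ₀²) = 1.0816·0.25/11.066 = 0.024435.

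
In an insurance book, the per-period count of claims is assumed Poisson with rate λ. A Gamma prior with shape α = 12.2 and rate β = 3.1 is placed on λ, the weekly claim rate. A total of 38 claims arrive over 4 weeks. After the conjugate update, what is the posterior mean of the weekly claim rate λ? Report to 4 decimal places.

With a Gamma(shape α, rate β) prior, the Poisson likelihood is conjugate: the posterior is Gamma(α + ΣXᵢ, β + n).
Posterior: Gamma(α+S, β+n) = Gamma(12.2+38, 3.1+4) = Gamma(50.2, 7.1).
Posterior mean = α/β = 50.2/7.1 = 7.0704.

7.0704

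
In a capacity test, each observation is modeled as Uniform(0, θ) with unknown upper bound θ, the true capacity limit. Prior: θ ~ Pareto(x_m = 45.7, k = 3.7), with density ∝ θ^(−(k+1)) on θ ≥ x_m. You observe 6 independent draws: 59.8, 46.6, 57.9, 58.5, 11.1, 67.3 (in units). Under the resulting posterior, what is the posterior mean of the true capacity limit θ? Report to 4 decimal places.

A Pareto(scale x_m, shape k) prior on the upper bound θ of Uniform(0, θ) is conjugate: posterior is Pareto(max(x_m, max xᵢ), k + n).
Sample maximum = 67.3; prior scale x_m = 45.7 → posterior scale = max = 67.3.
Posterior shape = 3.7 + 6 = 9.7.
E[θ|data] = k·x_m/(k−1) = 9.7·67.3/8.7 = 75.0356.

75.0356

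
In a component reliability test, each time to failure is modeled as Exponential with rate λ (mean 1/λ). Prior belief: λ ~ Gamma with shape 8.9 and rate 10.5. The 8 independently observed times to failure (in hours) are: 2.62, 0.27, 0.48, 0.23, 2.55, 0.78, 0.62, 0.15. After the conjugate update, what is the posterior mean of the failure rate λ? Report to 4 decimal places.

With a Gamma(shape α, rate β) prior on the exponential rate λ, the posterior after n observations with total T = Σxᵢ is Gamma(α+n, β+T).
Sum of observations T = 7.70 hours; n = 8.
Posterior: Gamma(8.9+8, 10.5+7.70) = Gamma(16.9, 18.20).
Posterior mean of λ = α/β = 16.9/18.20 = 0.9286.

0.9286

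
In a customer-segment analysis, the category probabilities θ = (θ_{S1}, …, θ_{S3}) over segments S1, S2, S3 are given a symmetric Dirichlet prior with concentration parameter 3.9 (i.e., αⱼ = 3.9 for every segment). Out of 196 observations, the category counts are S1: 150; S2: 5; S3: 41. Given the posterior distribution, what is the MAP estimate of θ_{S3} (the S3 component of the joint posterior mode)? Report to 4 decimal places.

The Dirichlet prior is conjugate to the Multinomial likelihood: each posterior αⱼ = prior αⱼ + observed count nⱼ.
Posterior concentration: (153.9, 8.9, 44.9), total = 207.7.
Joint mode component: (α_{S3}−1)/(Σα−K) = 43.9/204.7 = 0.2145.

0.2145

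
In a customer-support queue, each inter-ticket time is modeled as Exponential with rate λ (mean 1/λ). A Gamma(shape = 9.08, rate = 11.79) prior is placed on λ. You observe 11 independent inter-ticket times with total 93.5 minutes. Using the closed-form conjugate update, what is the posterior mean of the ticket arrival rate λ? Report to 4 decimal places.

With a Gamma(shape α, rate β) prior on the exponential rate λ, the posterior after n observations with total T = Σxᵢ is Gamma(α+n, β+T).
Posterior: Gamma(9.08+11, 11.79+93.5) = Gamma(20.08, 105.29).
Posterior mean of λ = α/β = 20.08/105.29 = 0.1907.

0.1907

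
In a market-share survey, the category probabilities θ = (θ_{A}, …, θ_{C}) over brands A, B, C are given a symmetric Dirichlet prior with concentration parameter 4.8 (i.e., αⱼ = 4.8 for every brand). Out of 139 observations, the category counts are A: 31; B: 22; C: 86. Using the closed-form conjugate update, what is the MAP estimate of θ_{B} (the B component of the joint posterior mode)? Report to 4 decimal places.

0.1715

The Dirichlet prior is conjugate to the Multinomial likelihood: each posterior αⱼ = prior αⱼ + observed count nⱼ.
Posterior concentration: (35.8, 26.8, 90.8), total = 153.4.
Joint mode component: (α_{B}−1)/(Σα−K) = 25.8/150.4 = 0.1715.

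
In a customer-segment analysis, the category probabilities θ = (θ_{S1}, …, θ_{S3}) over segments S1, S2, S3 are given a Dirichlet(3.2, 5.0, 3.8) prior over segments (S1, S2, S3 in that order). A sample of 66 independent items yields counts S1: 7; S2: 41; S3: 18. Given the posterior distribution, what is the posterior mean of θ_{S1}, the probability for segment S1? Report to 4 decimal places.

The Dirichlet prior is conjugate to the Multinomial likelihood: each posterior αⱼ = prior αⱼ + observed count nⱼ.
Posterior concentration: (10.2, 46.0, 21.8), total = 78.0.
E[θ_{S1}|data] = α_{S1}/Σα = 10.2/78.0 = 0.1308.

0.1308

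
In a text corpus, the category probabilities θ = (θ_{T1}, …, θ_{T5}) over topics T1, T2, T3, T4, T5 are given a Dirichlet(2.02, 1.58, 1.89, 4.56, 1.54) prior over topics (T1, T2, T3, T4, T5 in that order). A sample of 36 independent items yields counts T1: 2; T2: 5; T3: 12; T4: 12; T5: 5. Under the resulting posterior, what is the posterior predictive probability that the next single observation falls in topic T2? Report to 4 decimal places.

0.1383

The Dirichlet prior is conjugate to the Multinomial likelihood: each posterior αⱼ = prior αⱼ + observed count nⱼ.
Posterior concentration: (4.02, 6.58, 13.89, 16.56, 6.54), total = 47.59.
P(next = T2 | data) = α_{T2}/Σα = 0.1383.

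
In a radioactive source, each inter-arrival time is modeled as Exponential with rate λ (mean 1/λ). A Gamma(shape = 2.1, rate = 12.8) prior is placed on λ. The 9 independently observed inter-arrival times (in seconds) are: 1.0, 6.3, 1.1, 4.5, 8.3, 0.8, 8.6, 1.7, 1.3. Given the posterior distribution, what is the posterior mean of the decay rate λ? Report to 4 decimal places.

With a Gamma(shape α, rate β) prior on the exponential rate λ, the posterior after n observations with total T = Σxᵢ is Gamma(α+n, β+T).
Sum of observations T = 33.6 seconds; n = 9.
Posterior: Gamma(2.1+9, 12.8+33.6) = Gamma(11.1, 46.4).
Posterior mean of λ = α/β = 11.1/46.4 = 0.2392.

0.2392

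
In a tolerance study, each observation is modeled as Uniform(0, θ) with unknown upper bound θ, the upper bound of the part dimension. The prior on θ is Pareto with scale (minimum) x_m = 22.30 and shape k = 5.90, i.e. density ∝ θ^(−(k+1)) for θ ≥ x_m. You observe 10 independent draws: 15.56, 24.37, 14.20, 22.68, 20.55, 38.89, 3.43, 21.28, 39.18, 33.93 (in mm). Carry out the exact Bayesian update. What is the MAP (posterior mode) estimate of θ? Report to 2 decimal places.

A Pareto(scale x_m, shape k) prior on the upper bound θ of Uniform(0, θ) is conjugate: posterior is Pareto(max(x_m, max xᵢ), k + n).
Sample maximum = 39.18; prior scale x_m = 22.30 → posterior scale = max = 39.18.
Posterior shape = 5.90 + 10 = 15.90.
The Pareto density is decreasing on [x_m, ∞), so the mode is x_m = 39.18.

39.18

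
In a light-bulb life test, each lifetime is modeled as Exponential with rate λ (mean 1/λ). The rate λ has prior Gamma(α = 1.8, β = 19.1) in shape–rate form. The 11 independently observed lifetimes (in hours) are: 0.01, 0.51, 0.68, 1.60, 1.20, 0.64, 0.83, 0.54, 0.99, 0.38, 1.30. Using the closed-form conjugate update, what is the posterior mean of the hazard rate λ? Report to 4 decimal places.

With a Gamma(shape α, rate β) prior on the exponential rate λ, the posterior after n observations with total T = Σxᵢ is Gamma(α+n, β+T).
Sum of observations T = 8.68 hours; n = 11.
Posterior: Gamma(1.8+11, 19.1+8.68) = Gamma(12.8, 27.78).
Posterior mean of λ = α/β = 12.8/27.78 = 0.4608.

0.4608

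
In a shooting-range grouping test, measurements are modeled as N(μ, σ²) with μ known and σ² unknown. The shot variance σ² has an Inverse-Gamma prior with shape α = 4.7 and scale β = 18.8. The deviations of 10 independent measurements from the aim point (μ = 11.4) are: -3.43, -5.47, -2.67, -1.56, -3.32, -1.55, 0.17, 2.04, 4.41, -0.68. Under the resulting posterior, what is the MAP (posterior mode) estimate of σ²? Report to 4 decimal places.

5.9053

With known mean μ and an Inverse-Gamma(α, β) prior on σ², the Normal likelihood is conjugate: posterior is Inv-Gamma(α + n/2, β + Σ(xᵢ−μ)²/2).
Σ(xᵢ−μ)² = (-3.43)² + (-5.47)² + (-2.67)² + (-1.56)² + (-3.32)² + (-1.55)² + (0.17)² + (2.04)² + (4.41)² + (-0.68)² = 88.7742.
Posterior: Inv-Gamma(4.7 + 10/2, 18.8 + 88.7742/2) = Inv-Gamma(9.70, 63.18710).
Mode = β/(α+1) = 63.18710/10.70 = 5.9053.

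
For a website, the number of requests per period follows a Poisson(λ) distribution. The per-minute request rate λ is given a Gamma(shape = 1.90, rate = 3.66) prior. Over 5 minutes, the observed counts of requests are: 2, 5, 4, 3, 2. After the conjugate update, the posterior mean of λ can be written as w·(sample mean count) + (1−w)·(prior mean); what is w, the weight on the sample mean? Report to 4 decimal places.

0.5774

With a Gamma(shape α, rate β) prior, the Poisson likelihood is conjugate: the posterior is Gamma(α + ΣXᵢ, β + n).
Posterior mean = (α₀+S)/(β₀+n) = [n/(β₀+n)]·(S/n) + [β₀/(β₀+n)]·(α₀/β₀), so only n and β₀ enter the weight.
Weight on data w = n/(β₀+n) = 5/(3.66+5) = 5/8.66 = 0.5774.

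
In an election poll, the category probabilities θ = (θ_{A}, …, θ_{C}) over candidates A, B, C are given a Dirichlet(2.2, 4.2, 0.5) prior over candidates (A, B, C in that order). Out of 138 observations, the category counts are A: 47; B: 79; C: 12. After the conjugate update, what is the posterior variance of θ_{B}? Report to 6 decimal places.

The Dirichlet prior is conjugate to the Multinomial likelihood: each posterior αⱼ = prior αⱼ + observed count nⱼ.
Posterior concentration: (49.2, 83.2, 12.5), total = 144.9.
Var[θ_j] = α_j(Σα−α_j)/((Σα)²(Σα+1)) = 83.2·61.7/(144.9²·145.9) = 0.001676.

0.001676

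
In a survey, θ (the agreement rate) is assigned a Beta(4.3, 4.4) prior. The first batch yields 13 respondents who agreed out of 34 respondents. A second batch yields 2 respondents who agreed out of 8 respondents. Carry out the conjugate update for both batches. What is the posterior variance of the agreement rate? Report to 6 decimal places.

The Beta prior is conjugate to a Binomial/Bernoulli likelihood; the update adds successes to α and failures to β.
After batch 1: Beta(4.3+13, 4.4+21) = Beta(17.3, 25.4).
After batch 2: Beta(17.3+2, 25.4+6) = Beta(19.3, 31.4).
Var = αβ/((α+β)²(α+β+1)) = 19.3·31.4/(50.7²·51.7) = 0.004560.

0.004560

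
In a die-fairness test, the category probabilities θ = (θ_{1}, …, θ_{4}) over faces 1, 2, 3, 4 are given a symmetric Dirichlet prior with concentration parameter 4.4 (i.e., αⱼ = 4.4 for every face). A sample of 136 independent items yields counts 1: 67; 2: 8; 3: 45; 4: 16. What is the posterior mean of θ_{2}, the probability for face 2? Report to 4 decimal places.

0.0807

The Dirichlet prior is conjugate to the Multinomial likelihood: each posterior αⱼ = prior αⱼ + observed count nⱼ.
Posterior concentration: (71.4, 12.4, 49.4, 20.4), total = 153.6.
E[θ_{2}|data] = α_{2}/Σα = 12.4/153.6 = 0.0807.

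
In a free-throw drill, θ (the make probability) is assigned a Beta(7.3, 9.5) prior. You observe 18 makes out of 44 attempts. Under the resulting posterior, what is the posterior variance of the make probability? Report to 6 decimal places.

0.003931

The Beta prior is conjugate to a Binomial/Bernoulli likelihood; the update adds successes to α and failures to β.
Posterior: Beta(α+k, β+n−k) = Beta(7.3+18, 9.5+26) = Beta(25.3, 35.5).
Var = αβ/((α+β)²(α+β+1)) = 25.3·35.5/(60.8²·61.8) = 0.003931.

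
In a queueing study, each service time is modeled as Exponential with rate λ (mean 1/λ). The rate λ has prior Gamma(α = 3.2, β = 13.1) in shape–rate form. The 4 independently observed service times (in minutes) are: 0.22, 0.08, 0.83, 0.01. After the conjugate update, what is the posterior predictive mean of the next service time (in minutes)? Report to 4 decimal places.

2.2968

With a Gamma(shape α, rate β) prior on the exponential rate λ, the posterior after n observations with total T = Σxᵢ is Gamma(α+n, β+T).
Sum of observations T = 1.14 minutes; n = 4.
Posterior: Gamma(3.2+4, 13.1+1.14) = Gamma(7.2, 14.24).
The predictive distribution for the next observation is Lomax; its mean is β/(α−1) = 14.24/6.2 = 2.2968.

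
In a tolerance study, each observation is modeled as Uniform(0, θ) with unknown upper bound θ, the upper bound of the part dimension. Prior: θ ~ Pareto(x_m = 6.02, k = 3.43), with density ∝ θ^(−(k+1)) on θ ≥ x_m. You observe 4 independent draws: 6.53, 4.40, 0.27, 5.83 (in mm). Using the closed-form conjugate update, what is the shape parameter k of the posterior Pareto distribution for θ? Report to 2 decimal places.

A Pareto(scale x_m, shape k) prior on the upper bound θ of Uniform(0, θ) is conjugate: posterior is Pareto(max(x_m, max xᵢ), k + n).
Sample maximum = 6.53; prior scale x_m = 6.02 → posterior scale = max = 6.53.
Posterior shape = 3.43 + 4 = 7.43.
Posterior shape k = 7.43.

7.43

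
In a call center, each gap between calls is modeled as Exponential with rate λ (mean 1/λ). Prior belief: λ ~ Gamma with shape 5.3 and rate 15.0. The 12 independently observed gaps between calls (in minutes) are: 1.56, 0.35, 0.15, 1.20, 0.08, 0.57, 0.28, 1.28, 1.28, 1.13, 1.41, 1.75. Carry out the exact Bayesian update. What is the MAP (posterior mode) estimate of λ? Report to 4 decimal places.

With a Gamma(shape α, rate β) prior on the exponential rate λ, the posterior after n observations with total T = Σxᵢ is Gamma(α+n, β+T).
Sum of observations T = 11.04 minutes; n = 12.
Posterior: Gamma(5.3+12, 15.0+11.04) = Gamma(17.3, 26.04).
Mode = (α−1)/β = 0.6260.

0.6260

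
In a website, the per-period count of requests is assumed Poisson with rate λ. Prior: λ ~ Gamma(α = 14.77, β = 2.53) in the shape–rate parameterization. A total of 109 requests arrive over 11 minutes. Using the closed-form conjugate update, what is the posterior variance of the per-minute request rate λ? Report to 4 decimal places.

With a Gamma(shape α, rate β) prior, the Poisson likelihood is conjugate: the posterior is Gamma(α + ΣXᵢ, β + n).
Posterior: Gamma(α+S, β+n) = Gamma(14.77+109, 2.53+11) = Gamma(123.77, 13.53).
Var = α/β² = 123.77/13.53² = 0.6761.

0.6761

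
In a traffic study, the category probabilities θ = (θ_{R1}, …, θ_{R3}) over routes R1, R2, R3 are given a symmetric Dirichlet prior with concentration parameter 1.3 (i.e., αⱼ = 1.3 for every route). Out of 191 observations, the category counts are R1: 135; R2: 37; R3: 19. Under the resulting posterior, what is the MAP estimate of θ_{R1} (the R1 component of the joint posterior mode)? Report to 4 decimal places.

The Dirichlet prior is conjugate to the Multinomial likelihood: each posterior αⱼ = prior αⱼ + observed count nⱼ.
Posterior concentration: (136.3, 38.3, 20.3), total = 194.9.
Joint mode component: (α_{R1}−1)/(Σα−K) = 135.3/191.9 = 0.7051.

0.7051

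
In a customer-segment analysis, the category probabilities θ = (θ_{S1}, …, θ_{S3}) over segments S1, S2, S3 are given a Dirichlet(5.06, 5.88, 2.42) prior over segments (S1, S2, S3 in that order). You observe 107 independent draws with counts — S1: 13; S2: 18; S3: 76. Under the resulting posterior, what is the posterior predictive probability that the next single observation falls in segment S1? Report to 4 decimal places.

0.1500

The Dirichlet prior is conjugate to the Multinomial likelihood: each posterior αⱼ = prior αⱼ + observed count nⱼ.
Posterior concentration: (18.06, 23.88, 78.42), total = 120.36.
P(next = S1 | data) = α_{S1}/Σα = 0.1500.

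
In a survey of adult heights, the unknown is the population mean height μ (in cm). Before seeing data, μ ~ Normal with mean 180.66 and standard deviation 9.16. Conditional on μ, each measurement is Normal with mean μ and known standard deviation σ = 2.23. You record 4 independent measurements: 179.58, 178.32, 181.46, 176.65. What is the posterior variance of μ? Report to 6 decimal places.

1.225073

For Normal data with known variance σ², a Normal(μ₀, σ₀²) prior on μ is conjugate. Posterior precision = 1/σ₀² + n/σ²; posterior mean is the precision-weighted average of μ₀ and x̄.
σ₀² = 9.16² = 83.9056, σ² = 2.23² = 4.9729; σ² + n·σ₀² = 4.9729 + 4·83.9056 = 340.5953.
Posterior precision = 1/σ₀² + n/σ² = 1/83.9056 + 4/4.9729 = (σ² + n·σ₀²)/(σ₀²σ²) = 340.5953/(83.9056·4.9729); posterior variance σₙ² = σ₀²σ²/(σ² + n·σ₀²) = 83.9056·4.9729/340.5953 = 1.225073.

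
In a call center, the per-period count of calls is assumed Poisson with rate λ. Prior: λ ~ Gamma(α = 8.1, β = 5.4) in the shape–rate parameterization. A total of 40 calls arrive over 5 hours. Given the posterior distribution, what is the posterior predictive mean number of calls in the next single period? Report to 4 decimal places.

4.6250

With a Gamma(shape α, rate β) prior, the Poisson likelihood is conjugate: the posterior is Gamma(α + ΣXᵢ, β + n).
Posterior: Gamma(α+S, β+n) = Gamma(8.1+40, 5.4+5) = Gamma(48.1, 10.4).
The predictive distribution for one future period is NegBinom with mean α/β = 4.6250.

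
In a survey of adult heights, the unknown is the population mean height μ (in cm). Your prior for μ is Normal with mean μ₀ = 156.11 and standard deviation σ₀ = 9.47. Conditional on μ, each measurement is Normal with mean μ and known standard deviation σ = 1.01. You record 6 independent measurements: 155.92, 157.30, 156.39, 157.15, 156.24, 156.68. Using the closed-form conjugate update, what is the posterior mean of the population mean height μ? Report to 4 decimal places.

156.6124

For Normal data with known variance σ², a Normal(μ₀, σ₀²) prior on μ is conjugate. Posterior precision = 1/σ₀² + n/σ²; posterior mean is the precision-weighted average of μ₀ and x̄.
Σxᵢ = 155.92 + 157.30 + 156.39 + 157.15 + 156.24 + 156.68 = 939.68, so n·x̄ = 939.68.
σ₀² = 9.47² = 89.6809, σ² = 1.01² = 1.0201; σ² + n·σ₀² = 1.0201 + 6·89.6809 = 539.1055.
Posterior mean = (μ₀/σ₀² + n·x̄/σ²)/(1/σ₀² + n/σ²) = (σ²·μ₀ + σ₀²·n·x̄)/(σ² + n·σ₀²) = (1.0201·156.11 + 89.6809·939.68)/539.1055 = 84430.595923/539.1055 = 156.6124.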